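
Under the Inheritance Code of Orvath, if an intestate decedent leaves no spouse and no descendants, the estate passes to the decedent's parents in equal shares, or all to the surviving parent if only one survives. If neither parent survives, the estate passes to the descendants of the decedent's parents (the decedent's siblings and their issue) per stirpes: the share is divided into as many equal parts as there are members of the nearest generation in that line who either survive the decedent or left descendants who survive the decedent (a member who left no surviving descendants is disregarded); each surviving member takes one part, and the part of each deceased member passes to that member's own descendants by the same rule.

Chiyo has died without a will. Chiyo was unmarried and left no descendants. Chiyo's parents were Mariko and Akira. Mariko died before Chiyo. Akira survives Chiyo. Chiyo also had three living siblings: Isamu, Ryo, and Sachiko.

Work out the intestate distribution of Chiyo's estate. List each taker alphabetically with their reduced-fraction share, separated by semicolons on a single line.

Akira 1

Only one parent, Akira, survives, so Akira takes the entire estate. The siblings take nothing because a surviving parent has priority.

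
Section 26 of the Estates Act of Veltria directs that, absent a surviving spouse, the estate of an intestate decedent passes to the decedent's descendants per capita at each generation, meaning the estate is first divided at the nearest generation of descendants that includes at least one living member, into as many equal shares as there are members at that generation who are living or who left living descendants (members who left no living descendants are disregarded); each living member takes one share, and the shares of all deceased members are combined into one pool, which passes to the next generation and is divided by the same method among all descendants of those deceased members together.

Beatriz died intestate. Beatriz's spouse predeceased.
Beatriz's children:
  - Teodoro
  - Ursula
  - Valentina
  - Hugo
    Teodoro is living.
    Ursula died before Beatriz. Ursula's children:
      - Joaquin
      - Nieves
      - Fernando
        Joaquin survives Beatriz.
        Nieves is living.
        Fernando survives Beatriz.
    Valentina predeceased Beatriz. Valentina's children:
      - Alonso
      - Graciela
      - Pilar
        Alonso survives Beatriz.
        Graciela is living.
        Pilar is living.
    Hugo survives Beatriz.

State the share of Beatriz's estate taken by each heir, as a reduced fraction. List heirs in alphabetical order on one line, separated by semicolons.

There is no surviving spouse, so the entire estate passes to Beatriz's descendants per capita at each generation.
At generation 1 (Teodoro, Ursula, Valentina, Hugo) there are 4 shares of (1)/4 = 1/4 each.
Living: Teodoro and Hugo — each takes 1/4.
Deceased: Ursula and Valentina. Their combined 1/2 is pooled and carried to generation 2.
At generation 2 (Joaquin, Nieves, Fernando, Alonso, Graciela, Pilar) there are 6 shares of (1/2)/6 = 1/12 each.
Living: Joaquin, Nieves, Fernando, Alonso, Graciela, and Pilar — each takes 1/12.

Alonso 1/12; Fernando 1/12; Graciela 1/12; Hugo 1/4; Joaquin 1/12; Nieves 1/12; Pilar 1/12; Teodoro 1/4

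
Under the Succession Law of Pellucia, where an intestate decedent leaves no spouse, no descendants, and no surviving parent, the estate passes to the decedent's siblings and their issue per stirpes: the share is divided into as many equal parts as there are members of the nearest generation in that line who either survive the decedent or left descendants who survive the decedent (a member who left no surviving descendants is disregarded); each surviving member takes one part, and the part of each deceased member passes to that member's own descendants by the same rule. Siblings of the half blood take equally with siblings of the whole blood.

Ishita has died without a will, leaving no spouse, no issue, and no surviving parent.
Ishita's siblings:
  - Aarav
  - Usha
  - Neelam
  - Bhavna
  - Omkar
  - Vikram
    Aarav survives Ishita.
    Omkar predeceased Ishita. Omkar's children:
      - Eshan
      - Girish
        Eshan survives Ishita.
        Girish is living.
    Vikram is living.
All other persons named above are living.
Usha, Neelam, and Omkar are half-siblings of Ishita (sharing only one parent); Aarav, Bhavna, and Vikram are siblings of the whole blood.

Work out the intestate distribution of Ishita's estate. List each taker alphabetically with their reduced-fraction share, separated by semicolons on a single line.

Aarav 1/6; Bhavna 1/6; Eshan 1/12; Girish 1/12; Neelam 1/6; Usha 1/6; Vikram 1/6

No spouse, descendants, or parent survives, so the estate passes to Ishita's siblings per stirpes.
Half-blood and whole-blood siblings take equally under the stated rule.
The estate is divided into 6 equal shares of 1/6 among Aarav, Usha, Neelam, Bhavna, Omkar, Vikram.
Aarav is living and takes 1/6.
Usha is living and takes 1/6.
Neelam is living and takes 1/6.
Bhavna is living and takes 1/6.
Omkar predeceased; the 1/6 allotted to Omkar's branch passes to Omkar's issue by representation.
The 1/6 is divided into 2 equal shares of 1/12 among Eshan, Girish.
Eshan is living and takes 1/12.
Girish is living and takes 1/12.
Vikram is living and takes 1/6.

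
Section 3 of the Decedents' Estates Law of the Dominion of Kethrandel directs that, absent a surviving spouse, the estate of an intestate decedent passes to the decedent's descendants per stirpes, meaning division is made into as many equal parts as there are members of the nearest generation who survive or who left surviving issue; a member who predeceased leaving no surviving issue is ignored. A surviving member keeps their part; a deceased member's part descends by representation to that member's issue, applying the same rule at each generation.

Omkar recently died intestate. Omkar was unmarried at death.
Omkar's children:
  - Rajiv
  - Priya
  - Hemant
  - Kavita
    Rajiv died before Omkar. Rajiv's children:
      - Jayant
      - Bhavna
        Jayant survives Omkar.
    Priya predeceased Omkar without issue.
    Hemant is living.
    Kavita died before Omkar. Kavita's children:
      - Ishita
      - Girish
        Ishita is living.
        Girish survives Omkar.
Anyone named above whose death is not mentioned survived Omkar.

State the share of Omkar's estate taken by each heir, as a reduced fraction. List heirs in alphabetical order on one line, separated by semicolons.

Bhavna 1/6; Girish 1/6; Hemant 1/3; Ishita 1/6; Jayant 1/6

There is no surviving spouse, so the entire estate passes to Omkar's descendants per stirpes.
Priya left no surviving issue, so that branch lapses and is disregarded.
The estate is divided into 3 equal shares of 1/3 among Rajiv, Hemant, Kavita.
Rajiv predeceased; the 1/3 allotted to Rajiv's branch passes to Rajiv's issue by representation.
The 1/3 is divided into 2 equal shares of 1/6 among Jayant, Bhavna.
Jayant is living and takes 1/6.
Bhavna is living and takes 1/6.
Hemant is living and takes 1/3.
Kavita predeceased; the 1/3 allotted to Kavita's branch passes to Kavita's issue by representation.
The 1/3 is divided into 2 equal shares of 1/6 among Ishita, Girish.
Ishita is living and takes 1/6.
Girish is living and takes 1/6.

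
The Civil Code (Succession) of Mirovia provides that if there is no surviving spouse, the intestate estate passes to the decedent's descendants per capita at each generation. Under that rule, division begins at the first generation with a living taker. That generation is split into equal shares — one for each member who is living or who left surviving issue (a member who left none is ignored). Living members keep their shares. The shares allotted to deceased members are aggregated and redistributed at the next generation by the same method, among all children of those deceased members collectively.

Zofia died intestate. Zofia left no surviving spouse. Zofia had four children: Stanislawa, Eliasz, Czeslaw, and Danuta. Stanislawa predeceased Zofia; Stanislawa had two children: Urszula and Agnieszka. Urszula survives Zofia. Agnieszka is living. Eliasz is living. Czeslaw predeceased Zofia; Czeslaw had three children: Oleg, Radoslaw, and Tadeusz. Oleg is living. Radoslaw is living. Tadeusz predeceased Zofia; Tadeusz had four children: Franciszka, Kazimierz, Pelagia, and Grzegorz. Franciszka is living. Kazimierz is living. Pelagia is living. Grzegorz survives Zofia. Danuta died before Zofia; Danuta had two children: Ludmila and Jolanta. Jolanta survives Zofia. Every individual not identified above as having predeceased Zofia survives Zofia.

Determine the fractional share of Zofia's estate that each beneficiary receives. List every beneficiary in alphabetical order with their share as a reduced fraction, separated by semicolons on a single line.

There is no surviving spouse, so the entire estate passes to Zofia's descendants per capita at each generation.
At generation 1 (Stanislawa, Eliasz, Czeslaw, Danuta) there are 4 shares of (1)/4 = 1/4 each.
Living: Eliasz — each takes 1/4.
Deceased: Stanislawa, Czeslaw, and Danuta. Their combined 3/4 is pooled and carried to generation 2.
At generation 2 (Urszula, Agnieszka, Oleg, Radoslaw, Tadeusz, Ludmila, Jolanta) there are 7 shares of (3/4)/7 = 3/28 each.
Living: Urszula, Agnieszka, Oleg, Radoslaw, Ludmila, and Jolanta — each takes 3/28.
Deceased: Tadeusz. That 3/28 share is carried to generation 3.
At generation 3 (Franciszka, Kazimierz, Pelagia, Grzegorz) there are 4 shares of (3/28)/4 = 3/112 each.
Living: Franciszka, Kazimierz, Pelagia, and Grzegorz — each takes 3/112.

Agnieszka 3/28; Eliasz 1/4; Franciszka 3/112; Grzegorz 3/112; Jolanta 3/28; Kazimierz 3/112; Ludmila 3/28; Oleg 3/28; Pelagia 3/112; Radoslaw 3/28; Urszula 3/28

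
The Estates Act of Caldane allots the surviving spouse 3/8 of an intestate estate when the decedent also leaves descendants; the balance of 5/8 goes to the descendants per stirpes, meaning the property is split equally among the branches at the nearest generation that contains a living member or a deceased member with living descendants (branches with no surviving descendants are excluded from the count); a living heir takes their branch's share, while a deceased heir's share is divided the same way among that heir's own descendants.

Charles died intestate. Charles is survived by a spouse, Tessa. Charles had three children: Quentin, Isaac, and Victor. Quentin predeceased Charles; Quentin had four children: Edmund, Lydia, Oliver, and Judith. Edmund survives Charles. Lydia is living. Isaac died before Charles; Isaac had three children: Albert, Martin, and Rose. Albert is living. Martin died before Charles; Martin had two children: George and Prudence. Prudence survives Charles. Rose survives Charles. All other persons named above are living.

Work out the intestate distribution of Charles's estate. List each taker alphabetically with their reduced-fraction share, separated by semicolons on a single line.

Tessa, as surviving spouse, takes 3/8.
The remaining 5/8 passes to Charles's descendants per stirpes.
The 5/8 is divided into 3 equal shares of 5/24 among Quentin, Isaac, Victor.
Quentin predeceased; the 5/24 allotted to Quentin's branch passes to Quentin's issue by representation.
The 5/24 is divided into 4 equal shares of 5/96 among Edmund, Lydia, Oliver, Judith.
Edmund is living and takes 5/96.
Lydia is living and takes 5/96.
Oliver is living and takes 5/96.
Judith is living and takes 5/96.
Isaac predeceased; the 5/24 allotted to Isaac's branch passes to Isaac's issue by representation.
The 5/24 is divided into 3 equal shares of 5/72 among Albert, Martin, Rose.
Albert is living and takes 5/72.
Martin predeceased; the 5/72 allotted to Martin's branch passes to Martin's issue by representation.
The 5/72 is divided into 2 equal shares of 5/144 among George, Prudence.
George is living and takes 5/144.
Prudence is living and takes 5/144.
Rose is living and takes 5/72.
Victor is living and takes 5/24.

Albert 5/72; Edmund 5/96; George 5/144; Judith 5/96; Lydia 5/96; Oliver 5/96; Prudence 5/144; Rose 5/72; Tessa 3/8; Victor 5/24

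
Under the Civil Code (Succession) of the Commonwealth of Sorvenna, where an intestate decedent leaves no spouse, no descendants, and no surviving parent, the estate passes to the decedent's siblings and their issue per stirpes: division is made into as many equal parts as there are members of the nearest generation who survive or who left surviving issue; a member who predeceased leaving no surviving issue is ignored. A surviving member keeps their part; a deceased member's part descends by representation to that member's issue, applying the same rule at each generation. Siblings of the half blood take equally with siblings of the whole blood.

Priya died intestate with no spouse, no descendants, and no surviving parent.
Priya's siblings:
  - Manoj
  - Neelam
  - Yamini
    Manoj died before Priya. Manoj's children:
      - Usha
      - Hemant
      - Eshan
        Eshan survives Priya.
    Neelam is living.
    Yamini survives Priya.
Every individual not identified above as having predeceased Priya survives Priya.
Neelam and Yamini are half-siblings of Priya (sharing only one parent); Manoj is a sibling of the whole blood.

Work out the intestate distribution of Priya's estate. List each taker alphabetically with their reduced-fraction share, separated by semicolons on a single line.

Eshan 1/9; Hemant 1/9; Neelam 1/3; Usha 1/9; Yamini 1/3

No spouse, descendants, or parent survives, so the estate passes to Priya's siblings per stirpes.
Half-blood and whole-blood siblings take equally under the stated rule.
The estate is divided into 3 equal shares of 1/3 among Manoj, Neelam, Yamini.
Manoj predeceased; the 1/3 allotted to Manoj's branch passes to Manoj's issue by representation.
The 1/3 is divided into 3 equal shares of 1/9 among Usha, Hemant, Eshan.
Usha is living and takes 1/9.
Hemant is living and takes 1/9.
Eshan is living and takes 1/9.
Neelam is living and takes 1/3.
Yamini is living and takes 1/3.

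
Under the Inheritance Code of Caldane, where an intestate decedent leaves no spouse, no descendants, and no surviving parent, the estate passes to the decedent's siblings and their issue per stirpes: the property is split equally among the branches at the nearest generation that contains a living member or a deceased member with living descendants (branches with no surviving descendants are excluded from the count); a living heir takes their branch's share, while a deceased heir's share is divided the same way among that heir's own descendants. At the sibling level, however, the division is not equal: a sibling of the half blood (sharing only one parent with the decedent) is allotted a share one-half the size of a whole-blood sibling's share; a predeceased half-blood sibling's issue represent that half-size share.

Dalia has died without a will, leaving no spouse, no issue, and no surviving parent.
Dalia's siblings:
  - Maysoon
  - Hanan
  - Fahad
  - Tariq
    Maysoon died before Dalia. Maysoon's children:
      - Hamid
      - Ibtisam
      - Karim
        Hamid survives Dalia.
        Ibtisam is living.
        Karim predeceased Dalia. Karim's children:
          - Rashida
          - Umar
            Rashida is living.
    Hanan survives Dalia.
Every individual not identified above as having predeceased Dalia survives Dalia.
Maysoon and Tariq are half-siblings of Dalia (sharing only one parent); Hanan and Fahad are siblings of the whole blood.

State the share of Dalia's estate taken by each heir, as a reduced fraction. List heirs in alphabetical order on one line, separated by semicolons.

Fahad 1/3; Hamid 1/18; Hanan 1/3; Ibtisam 1/18; Rashida 1/36; Tariq 1/6; Umar 1/36

No spouse, descendants, or parent survives, so the estate passes to Dalia's siblings per stirpes.
Half-blood siblings count for one-half the weight of whole-blood siblings at the initial division.
Dividing 1 in proportion to weights (total weight 3): Maysoon (weight 1/2) → 1/6; Hanan (weight 1) → 1/3; Fahad (weight 1) → 1/3; Tariq (weight 1/2) → 1/6.
Maysoon predeceased; the 1/6 allotted to Maysoon's branch passes to Maysoon's issue by representation.
The 1/6 is divided into 3 equal shares of 1/18 among Hamid, Ibtisam, Karim.
Hamid is living and takes 1/18.
Ibtisam is living and takes 1/18.
Karim predeceased; the 1/18 allotted to Karim's branch passes to Karim's issue by representation.
The 1/18 is divided into 2 equal shares of 1/36 among Rashida, Umar.
Rashida is living and takes 1/36.
Umar is living and takes 1/36.
Hanan is living and takes 1/3.
Fahad is living and takes 1/3.
Tariq is living and takes 1/6.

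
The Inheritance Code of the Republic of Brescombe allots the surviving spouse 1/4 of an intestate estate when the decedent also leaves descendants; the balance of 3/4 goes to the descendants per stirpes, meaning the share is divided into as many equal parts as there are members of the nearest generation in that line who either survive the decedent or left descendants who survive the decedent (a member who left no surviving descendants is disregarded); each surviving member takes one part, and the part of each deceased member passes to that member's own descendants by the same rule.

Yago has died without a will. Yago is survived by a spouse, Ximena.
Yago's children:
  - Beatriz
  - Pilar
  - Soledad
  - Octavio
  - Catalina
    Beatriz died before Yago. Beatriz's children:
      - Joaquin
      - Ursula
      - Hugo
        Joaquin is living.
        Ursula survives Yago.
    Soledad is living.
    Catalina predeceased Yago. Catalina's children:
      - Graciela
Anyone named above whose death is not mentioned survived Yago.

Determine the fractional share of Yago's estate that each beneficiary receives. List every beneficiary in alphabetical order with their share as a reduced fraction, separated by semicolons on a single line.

Graciela 3/20; Hugo 1/20; Joaquin 1/20; Octavio 3/20; Pilar 3/20; Soledad 3/20; Ursula 1/20; Ximena 1/4

Ximena, as surviving spouse, takes 1/4.
The remaining 3/4 passes to Yago's descendants per stirpes.
The 3/4 is divided into 5 equal shares of 3/20 among Beatriz, Pilar, Soledad, Octavio, Catalina.
Beatriz predeceased; the 3/20 allotted to Beatriz's branch passes to Beatriz's issue by representation.
The 3/20 is divided into 3 equal shares of 1/20 among Joaquin, Ursula, Hugo.
Joaquin is living and takes 1/20.
Ursula is living and takes 1/20.
Hugo is living and takes 1/20.
Pilar is living and takes 3/20.
Soledad is living and takes 3/20.
Octavio is living and takes 3/20.
Catalina predeceased; the 3/20 allotted to Catalina's branch passes to Catalina's issue by representation.
Graciela is the sole taker at this level and receives the full 3/20.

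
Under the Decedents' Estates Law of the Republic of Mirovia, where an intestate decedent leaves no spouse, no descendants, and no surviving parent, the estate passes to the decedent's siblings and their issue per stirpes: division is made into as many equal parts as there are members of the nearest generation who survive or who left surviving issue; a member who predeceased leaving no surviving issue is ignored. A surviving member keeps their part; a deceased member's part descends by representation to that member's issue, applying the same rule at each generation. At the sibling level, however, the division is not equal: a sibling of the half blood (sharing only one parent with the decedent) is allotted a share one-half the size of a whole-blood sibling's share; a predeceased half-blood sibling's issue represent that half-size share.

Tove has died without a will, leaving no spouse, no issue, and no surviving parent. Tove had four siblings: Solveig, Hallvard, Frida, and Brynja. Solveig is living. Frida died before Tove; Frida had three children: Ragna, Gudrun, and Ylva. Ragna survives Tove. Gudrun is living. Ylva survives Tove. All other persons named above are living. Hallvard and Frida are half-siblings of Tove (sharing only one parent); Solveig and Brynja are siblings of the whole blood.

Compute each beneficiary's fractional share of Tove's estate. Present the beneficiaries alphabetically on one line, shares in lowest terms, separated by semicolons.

No spouse, descendants, or parent survives, so the estate passes to Tove's siblings per stirpes.
Half-blood siblings count for one-half the weight of whole-blood siblings at the initial division.
Dividing 1 in proportion to weights (total weight 3): Solveig (weight 1) → 1/3; Hallvard (weight 1/2) → 1/6; Frida (weight 1/2) → 1/6; Brynja (weight 1) → 1/3.
Solveig is living and takes 1/3.
Hallvard is living and takes 1/6.
Frida predeceased; the 1/6 allotted to Frida's branch passes to Frida's issue by representation.
The 1/6 is divided into 3 equal shares of 1/18 among Ragna, Gudrun, Ylva.
Ragna is living and takes 1/18.
Gudrun is living and takes 1/18.
Ylva is living and takes 1/18.
Brynja is living and takes 1/3.

Brynja 1/3; Gudrun 1/18; Hallvard 1/6; Ragna 1/18; Solveig 1/3; Ylva 1/18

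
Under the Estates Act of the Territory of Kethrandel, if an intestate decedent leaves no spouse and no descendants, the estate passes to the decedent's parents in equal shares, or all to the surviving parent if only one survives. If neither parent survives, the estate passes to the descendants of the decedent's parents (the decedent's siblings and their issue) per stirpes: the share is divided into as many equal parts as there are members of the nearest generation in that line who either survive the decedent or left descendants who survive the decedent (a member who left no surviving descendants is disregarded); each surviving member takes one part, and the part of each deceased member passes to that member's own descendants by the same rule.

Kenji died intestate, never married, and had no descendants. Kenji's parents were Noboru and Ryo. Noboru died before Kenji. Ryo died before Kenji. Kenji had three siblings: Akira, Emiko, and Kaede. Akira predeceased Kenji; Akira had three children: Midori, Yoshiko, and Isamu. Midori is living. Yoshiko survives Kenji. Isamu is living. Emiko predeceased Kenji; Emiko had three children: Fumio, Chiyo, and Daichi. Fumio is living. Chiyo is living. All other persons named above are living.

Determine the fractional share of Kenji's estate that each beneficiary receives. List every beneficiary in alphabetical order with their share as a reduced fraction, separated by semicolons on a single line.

Chiyo 1/9; Daichi 1/9; Fumio 1/9; Isamu 1/9; Kaede 1/3; Midori 1/9; Yoshiko 1/9

Neither parent survives and there are no descendants, so the estate passes to Kenji's siblings and their issue per stirpes.
The estate is divided into 3 equal shares of 1/3 among Akira, Emiko, Kaede.
Akira predeceased; the 1/3 allotted to Akira's branch passes to Akira's issue by representation.
The 1/3 is divided into 3 equal shares of 1/9 among Midori, Yoshiko, Isamu.
Midori is living and takes 1/9.
Yoshiko is living and takes 1/9.
Isamu is living and takes 1/9.
Emiko predeceased; the 1/3 allotted to Emiko's branch passes to Emiko's issue by representation.
The 1/3 is divided into 3 equal shares of 1/9 among Fumio, Chiyo, Daichi.
Fumio is living and takes 1/9.
Chiyo is living and takes 1/9.
Daichi is living and takes 1/9.
Kaede is living and takes 1/3.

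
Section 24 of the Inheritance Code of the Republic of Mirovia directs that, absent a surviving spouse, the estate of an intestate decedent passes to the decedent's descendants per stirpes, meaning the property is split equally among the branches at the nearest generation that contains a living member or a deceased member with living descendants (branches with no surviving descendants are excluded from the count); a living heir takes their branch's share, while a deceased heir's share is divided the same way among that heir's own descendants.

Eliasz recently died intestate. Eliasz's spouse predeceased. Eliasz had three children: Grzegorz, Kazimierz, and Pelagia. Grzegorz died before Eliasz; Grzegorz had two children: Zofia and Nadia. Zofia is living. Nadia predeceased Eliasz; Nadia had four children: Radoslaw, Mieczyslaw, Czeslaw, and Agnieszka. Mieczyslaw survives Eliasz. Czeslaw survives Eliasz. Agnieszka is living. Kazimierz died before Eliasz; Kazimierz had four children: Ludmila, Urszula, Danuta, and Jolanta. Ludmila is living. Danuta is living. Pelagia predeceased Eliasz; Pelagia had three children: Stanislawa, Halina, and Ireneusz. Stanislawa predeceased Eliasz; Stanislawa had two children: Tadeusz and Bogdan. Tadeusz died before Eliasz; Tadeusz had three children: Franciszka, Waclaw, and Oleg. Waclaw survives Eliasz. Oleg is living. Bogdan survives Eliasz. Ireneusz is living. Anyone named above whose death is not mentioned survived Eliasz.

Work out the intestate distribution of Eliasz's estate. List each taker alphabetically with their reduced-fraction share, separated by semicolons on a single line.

There is no surviving spouse, so the entire estate passes to Eliasz's descendants per stirpes.
The estate is divided into 3 equal shares of 1/3 among Grzegorz, Kazimierz, Pelagia.
Grzegorz predeceased; the 1/3 allotted to Grzegorz's branch passes to Grzegorz's issue by representation.
The 1/3 is divided into 2 equal shares of 1/6 among Zofia, Nadia.
Zofia is living and takes 1/6.
Nadia predeceased; the 1/6 allotted to Nadia's branch passes to Nadia's issue by representation.
The 1/6 is divided into 4 equal shares of 1/24 among Radoslaw, Mieczyslaw, Czeslaw, Agnieszka.
Radoslaw is living and takes 1/24.
Mieczyslaw is living and takes 1/24.
Czeslaw is living and takes 1/24.
Agnieszka is living and takes 1/24.
Kazimierz predeceased; the 1/3 allotted to Kazimierz's branch passes to Kazimierz's issue by representation.
The 1/3 is divided into 4 equal shares of 1/12 among Ludmila, Urszula, Danuta, Jolanta.
Ludmila is living and takes 1/12.
Urszula is living and takes 1/12.
Danuta is living and takes 1/12.
Jolanta is living and takes 1/12.
Pelagia predeceased; the 1/3 allotted to Pelagia's branch passes to Pelagia's issue by representation.
The 1/3 is divided into 3 equal shares of 1/9 among Stanislawa, Halina, Ireneusz.
Stanislawa predeceased; the 1/9 allotted to Stanislawa's branch passes to Stanislawa's issue by representation.
The 1/9 is divided into 2 equal shares of 1/18 among Tadeusz, Bogdan.
Tadeusz predeceased; the 1/18 allotted to Tadeusz's branch passes to Tadeusz's issue by representation.
The 1/18 is divided into 3 equal shares of 1/54 among Franciszka, Waclaw, Oleg.
Franciszka is living and takes 1/54.
Waclaw is living and takes 1/54.
Oleg is living and takes 1/54.
Bogdan is living and takes 1/18.
Halina is living and takes 1/9.
Ireneusz is living and takes 1/9.

Agnieszka 1/24; Bogdan 1/18; Czeslaw 1/24; Danuta 1/12; Franciszka 1/54; Halina 1/9; Ireneusz 1/9; Jolanta 1/12; Ludmila 1/12; Mieczyslaw 1/24; Oleg 1/54; Radoslaw 1/24; Urszula 1/12; Waclaw 1/54; Zofia 1/6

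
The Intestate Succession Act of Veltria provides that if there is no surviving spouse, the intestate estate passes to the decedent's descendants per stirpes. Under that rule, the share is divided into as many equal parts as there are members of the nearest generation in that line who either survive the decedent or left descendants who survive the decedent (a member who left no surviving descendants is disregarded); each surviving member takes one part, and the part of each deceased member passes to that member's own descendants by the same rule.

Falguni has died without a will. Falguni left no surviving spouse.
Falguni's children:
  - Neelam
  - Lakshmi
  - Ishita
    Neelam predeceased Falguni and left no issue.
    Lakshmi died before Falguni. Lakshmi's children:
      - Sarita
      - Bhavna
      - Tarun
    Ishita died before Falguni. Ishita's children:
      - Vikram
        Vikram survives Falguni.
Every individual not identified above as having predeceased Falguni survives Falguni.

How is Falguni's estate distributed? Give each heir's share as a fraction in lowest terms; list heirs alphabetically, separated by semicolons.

There is no surviving spouse, so the entire estate passes to Falguni's descendants per stirpes.
Neelam left no surviving issue, so that branch lapses and is disregarded.
The estate is divided into 2 equal shares of 1/2 among Lakshmi, Ishita.
Lakshmi predeceased; the 1/2 allotted to Lakshmi's branch passes to Lakshmi's issue by representation.
The 1/2 is divided into 3 equal shares of 1/6 among Sarita, Bhavna, Tarun.
Sarita is living and takes 1/6.
Bhavna is living and takes 1/6.
Tarun is living and takes 1/6.
Ishita predeceased; the 1/2 allotted to Ishita's branch passes to Ishita's issue by representation.
Vikram is the sole taker at this level and receives the full 1/2.

Bhavna 1/6; Sarita 1/6; Tarun 1/6; Vikram 1/2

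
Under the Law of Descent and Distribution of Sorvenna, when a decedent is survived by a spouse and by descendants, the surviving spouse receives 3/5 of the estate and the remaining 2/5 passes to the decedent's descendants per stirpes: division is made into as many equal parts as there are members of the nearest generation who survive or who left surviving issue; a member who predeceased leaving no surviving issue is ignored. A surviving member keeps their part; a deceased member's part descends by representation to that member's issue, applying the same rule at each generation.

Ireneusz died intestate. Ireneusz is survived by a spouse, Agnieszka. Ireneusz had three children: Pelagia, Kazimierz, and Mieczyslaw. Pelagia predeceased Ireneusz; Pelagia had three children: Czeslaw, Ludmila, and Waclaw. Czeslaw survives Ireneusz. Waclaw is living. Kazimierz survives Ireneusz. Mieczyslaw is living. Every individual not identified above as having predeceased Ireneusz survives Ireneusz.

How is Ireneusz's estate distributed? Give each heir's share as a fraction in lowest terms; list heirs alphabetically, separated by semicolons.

Agnieszka 3/5; Czeslaw 2/45; Kazimierz 2/15; Ludmila 2/45; Mieczyslaw 2/15; Waclaw 2/45

Agnieszka, as surviving spouse, takes 3/5.
The remaining 2/5 passes to Ireneusz's descendants per stirpes.
The 2/5 is divided into 3 equal shares of 2/15 among Pelagia, Kazimierz, Mieczyslaw.
Pelagia predeceased; the 2/15 allotted to Pelagia's branch passes to Pelagia's issue by representation.
The 2/15 is divided into 3 equal shares of 2/45 among Czeslaw, Ludmila, Waclaw.
Czeslaw is living and takes 2/45.
Ludmila is living and takes 2/45.
Waclaw is living and takes 2/45.
Kazimierz is living and takes 2/15.
Mieczyslaw is living and takes 2/15.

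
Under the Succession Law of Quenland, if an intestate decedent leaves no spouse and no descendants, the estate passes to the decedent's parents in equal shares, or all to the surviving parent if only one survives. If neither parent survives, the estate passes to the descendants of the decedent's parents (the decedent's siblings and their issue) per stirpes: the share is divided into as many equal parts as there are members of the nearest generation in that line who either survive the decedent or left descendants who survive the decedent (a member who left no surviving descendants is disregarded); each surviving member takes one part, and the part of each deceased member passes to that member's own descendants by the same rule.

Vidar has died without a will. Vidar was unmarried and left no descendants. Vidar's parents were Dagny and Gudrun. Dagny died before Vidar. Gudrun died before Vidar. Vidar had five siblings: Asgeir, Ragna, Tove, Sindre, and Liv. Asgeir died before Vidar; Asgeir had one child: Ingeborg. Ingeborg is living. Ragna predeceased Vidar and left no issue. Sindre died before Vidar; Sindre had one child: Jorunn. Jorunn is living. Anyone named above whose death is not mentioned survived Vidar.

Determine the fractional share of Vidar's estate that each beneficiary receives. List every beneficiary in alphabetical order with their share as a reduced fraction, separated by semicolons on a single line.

Ingeborg 1/4; Jorunn 1/4; Liv 1/4; Tove 1/4

Neither parent survives and there are no descendants, so the estate passes to Vidar's siblings and their issue per stirpes.
Ragna left no surviving issue, so that branch lapses and is disregarded.
The estate is divided into 4 equal shares of 1/4 among Asgeir, Tove, Sindre, Liv.
Asgeir predeceased; the 1/4 allotted to Asgeir's branch passes to Asgeir's issue by representation.
Ingeborg is the sole taker at this level and receives the full 1/4.
Tove is living and takes 1/4.
Sindre predeceased; the 1/4 allotted to Sindre's branch passes to Sindre's issue by representation.
Jorunn is the sole taker at this level and receives the full 1/4.
Liv is living and takes 1/4.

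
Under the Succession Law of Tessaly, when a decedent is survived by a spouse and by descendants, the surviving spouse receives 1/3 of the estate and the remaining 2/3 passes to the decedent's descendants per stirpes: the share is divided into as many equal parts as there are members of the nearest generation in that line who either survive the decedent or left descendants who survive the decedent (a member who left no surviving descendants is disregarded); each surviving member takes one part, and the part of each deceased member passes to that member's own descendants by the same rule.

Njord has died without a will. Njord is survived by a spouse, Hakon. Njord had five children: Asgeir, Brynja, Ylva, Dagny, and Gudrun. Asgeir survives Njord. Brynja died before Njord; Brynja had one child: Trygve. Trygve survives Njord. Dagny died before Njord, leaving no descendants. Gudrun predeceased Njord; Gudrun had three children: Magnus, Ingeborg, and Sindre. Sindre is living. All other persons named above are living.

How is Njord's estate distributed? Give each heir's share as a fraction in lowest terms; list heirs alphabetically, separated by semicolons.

Hakon, as surviving spouse, takes 1/3.
The remaining 2/3 passes to Njord's descendants per stirpes.
Dagny left no surviving issue, so that branch lapses and is disregarded.
The 2/3 is divided into 4 equal shares of 1/6 among Asgeir, Brynja, Ylva, Gudrun.
Asgeir is living and takes 1/6.
Brynja predeceased; the 1/6 allotted to Brynja's branch passes to Brynja's issue by representation.
Trygve is the sole taker at this level and receives the full 1/6.
Ylva is living and takes 1/6.
Gudrun predeceased; the 1/6 allotted to Gudrun's branch passes to Gudrun's issue by representation.
The 1/6 is divided into 3 equal shares of 1/18 among Magnus, Ingeborg, Sindre.
Magnus is living and takes 1/18.
Ingeborg is living and takes 1/18.
Sindre is living and takes 1/18.

Asgeir 1/6; Hakon 1/3; Ingeborg 1/18; Magnus 1/18; Sindre 1/18; Trygve 1/6; Ylva 1/6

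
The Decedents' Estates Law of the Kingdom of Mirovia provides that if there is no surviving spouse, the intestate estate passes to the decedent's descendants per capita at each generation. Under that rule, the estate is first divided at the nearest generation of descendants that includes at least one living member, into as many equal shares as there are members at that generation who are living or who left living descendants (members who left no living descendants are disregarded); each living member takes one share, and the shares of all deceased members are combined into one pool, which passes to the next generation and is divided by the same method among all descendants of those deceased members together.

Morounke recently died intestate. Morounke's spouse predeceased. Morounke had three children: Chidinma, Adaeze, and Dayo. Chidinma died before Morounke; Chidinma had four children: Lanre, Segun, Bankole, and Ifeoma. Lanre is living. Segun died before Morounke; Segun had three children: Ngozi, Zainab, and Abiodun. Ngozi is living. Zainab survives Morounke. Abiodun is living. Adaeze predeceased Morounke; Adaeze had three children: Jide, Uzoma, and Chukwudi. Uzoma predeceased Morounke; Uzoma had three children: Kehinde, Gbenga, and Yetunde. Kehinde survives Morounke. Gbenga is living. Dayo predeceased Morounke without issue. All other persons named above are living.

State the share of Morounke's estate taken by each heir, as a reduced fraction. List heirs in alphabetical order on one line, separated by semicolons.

There is no surviving spouse, so the entire estate passes to Morounke's descendants per capita at each generation.
No one at generation 1 (Chidinma, Adaeze) is living; moving to the next generation.
At generation 2 (Lanre, Segun, Bankole, Ifeoma, Jide, Uzoma, Chukwudi) there are 7 shares of (1)/7 = 1/7 each.
Living: Lanre, Bankole, Ifeoma, Jide, and Chukwudi — each takes 1/7.
Deceased: Segun and Uzoma. Their combined 2/7 is pooled and carried to generation 3.
At generation 3 (Ngozi, Zainab, Abiodun, Kehinde, Gbenga, Yetunde) there are 6 shares of (2/7)/6 = 1/21 each.
Living: Ngozi, Zainab, Abiodun, Kehinde, Gbenga, and Yetunde — each takes 1/21.

Abiodun 1/21; Bankole 1/7; Chukwudi 1/7; Gbenga 1/21; Ifeoma 1/7; Jide 1/7; Kehinde 1/21; Lanre 1/7; Ngozi 1/21; Yetunde 1/21; Zainab 1/21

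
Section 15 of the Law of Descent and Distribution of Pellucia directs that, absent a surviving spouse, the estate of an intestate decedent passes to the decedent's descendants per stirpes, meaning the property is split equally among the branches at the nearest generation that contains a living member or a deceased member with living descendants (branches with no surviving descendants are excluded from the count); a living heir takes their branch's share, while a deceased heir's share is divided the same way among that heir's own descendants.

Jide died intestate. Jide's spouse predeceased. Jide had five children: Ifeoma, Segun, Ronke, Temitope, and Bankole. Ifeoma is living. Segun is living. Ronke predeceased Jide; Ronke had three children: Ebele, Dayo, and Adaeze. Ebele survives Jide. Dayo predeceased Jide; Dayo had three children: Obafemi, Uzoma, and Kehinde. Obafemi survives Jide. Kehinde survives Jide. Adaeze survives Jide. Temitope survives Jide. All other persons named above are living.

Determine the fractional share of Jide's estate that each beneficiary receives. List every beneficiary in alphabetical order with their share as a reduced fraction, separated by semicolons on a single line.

Adaeze 1/15; Bankole 1/5; Ebele 1/15; Ifeoma 1/5; Kehinde 1/45; Obafemi 1/45; Segun 1/5; Temitope 1/5; Uzoma 1/45

There is no surviving spouse, so the entire estate passes to Jide's descendants per stirpes.
The estate is divided into 5 equal shares of 1/5 among Ifeoma, Segun, Ronke, Temitope, Bankole.
Ifeoma is living and takes 1/5.
Segun is living and takes 1/5.
Ronke predeceased; the 1/5 allotted to Ronke's branch passes to Ronke's issue by representation.
The 1/5 is divided into 3 equal shares of 1/15 among Ebele, Dayo, Adaeze.
Ebele is living and takes 1/15.
Dayo predeceased; the 1/15 allotted to Dayo's branch passes to Dayo's issue by representation.
The 1/15 is divided into 3 equal shares of 1/45 among Obafemi, Uzoma, Kehinde.
Obafemi is living and takes 1/45.
Uzoma is living and takes 1/45.
Kehinde is living and takes 1/45.
Adaeze is living and takes 1/15.
Temitope is living and takes 1/5.
Bankole is living and takes 1/5.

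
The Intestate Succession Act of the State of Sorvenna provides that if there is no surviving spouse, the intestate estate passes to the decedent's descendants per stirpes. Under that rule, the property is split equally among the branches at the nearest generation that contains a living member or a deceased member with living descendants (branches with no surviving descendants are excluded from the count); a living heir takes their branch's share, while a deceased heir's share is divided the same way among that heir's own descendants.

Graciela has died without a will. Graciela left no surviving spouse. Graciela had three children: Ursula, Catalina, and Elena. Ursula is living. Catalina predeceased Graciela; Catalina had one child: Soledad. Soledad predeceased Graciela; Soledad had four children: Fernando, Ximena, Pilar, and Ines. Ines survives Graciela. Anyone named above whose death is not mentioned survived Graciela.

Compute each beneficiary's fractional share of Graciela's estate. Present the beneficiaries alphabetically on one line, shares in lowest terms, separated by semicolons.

Elena 1/3; Fernando 1/12; Ines 1/12; Pilar 1/12; Ursula 1/3; Ximena 1/12

There is no surviving spouse, so the entire estate passes to Graciela's descendants per stirpes.
The estate is divided into 3 equal shares of 1/3 among Ursula, Catalina, Elena.
Ursula is living and takes 1/3.
Catalina predeceased; the 1/3 allotted to Catalina's branch passes to Catalina's issue by representation.
Soledad's line is the sole branch at this level, so the full 1/3 passes to Soledad's issue by representation.
The 1/3 is divided into 4 equal shares of 1/12 among Fernando, Ximena, Pilar, Ines.
Fernando is living and takes 1/12.
Ximena is living and takes 1/12.
Pilar is living and takes 1/12.
Ines is living and takes 1/12.
Elena is living and takes 1/3.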